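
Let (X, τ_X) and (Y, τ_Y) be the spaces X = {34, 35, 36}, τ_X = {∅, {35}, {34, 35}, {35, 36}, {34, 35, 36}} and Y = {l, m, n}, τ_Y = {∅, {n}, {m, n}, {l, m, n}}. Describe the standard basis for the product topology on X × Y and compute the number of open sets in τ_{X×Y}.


Basis B = {∅ × ∅, {35} × {n}, {34, 35} × {n}, {35} × {m, n}, {35, 36} × {n}, {34, 35, 36} × {n}, {35} × {l, m, n}, {34, 35} × {m, n}, {35, 36} × {m, n}, {34, 35} × {l, m, n}, {34, 35, 36} × {m, n}, {35, 36} × {l, m, n}, {34, 35, 36} × {l, m, n}}; |τ_{X×Y}| = 30.

Enumerate products U × V with U ∈ τ_X, V ∈ τ_Y (deduplicated):
  ∅ × ∅ = {} (∅)
  {35} × {n} = {(35,n)}
  {34, 35} × {n} = {(34,n), (35,n)}
  {35} × {m, n} = {(35,m), (35,n)}
  {35, 36} × {n} = {(35,n), (36,n)}
  {34, 35, 36} × {n} = {(34,n), (35,n), (36,n)}
  {35} × {l, m, n} = {(35,l), (35,m), (35,n)}
  {34, 35} × {m, n} = {(34,m), (34,n), (35,m), (35,n)}
  {35, 36} × {m, n} = {(35,m), (35,n), (36,m), (36,n)}
  {34, 35} × {l, m, n} = {(34,l), (34,m), (34,n), (35,l), (35,m), (35,n)}
  {34, 35, 36} × {m, n} = {(34,m), (34,n), (35,m), (35,n), (36,m), (36,n)}
  {35, 36} × {l, m, n} = {(35,l), (35,m), (35,n), (36,l), (36,m), (36,n)}
  {34, 35, 36} × {l, m, n} = {(34,l), (34,m), (34,n), (35,l), (35,m), (35,n), (36,l), (36,m), (36,n)}
These 13 distinct sets form the basis B.
Close under arbitrary unions to get τ_{X×Y}; counting gives |τ_{X×Y}| = 30.


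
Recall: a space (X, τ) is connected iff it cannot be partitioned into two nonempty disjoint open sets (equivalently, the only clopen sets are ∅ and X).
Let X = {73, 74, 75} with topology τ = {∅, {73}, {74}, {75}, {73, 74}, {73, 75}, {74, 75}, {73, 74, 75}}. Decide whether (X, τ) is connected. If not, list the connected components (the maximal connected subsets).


(X, τ) is disconnected; components = [{73}, {74}, {75}].

Find clopen sets (U ∈ τ with X ∖ U ∈ τ):
  U = ∅, X ∖ U = {73, 74, 75} — both open, so U is clopen.
  U = {73}, X ∖ U = {74, 75} — both open, so U is clopen.
  U = {74}, X ∖ U = {73, 75} — both open, so U is clopen.
  U = {75}, X ∖ U = {73, 74} — both open, so U is clopen.
  U = {73, 74}, X ∖ U = {75} — both open, so U is clopen.
  U = {73, 75}, X ∖ U = {74} — both open, so U is clopen.
  U = {74, 75}, X ∖ U = {73} — both open, so U is clopen.
  U = {73, 74, 75}, X ∖ U = ∅ — both open, so U is clopen.
Nontrivial clopen(s) exist: e.g. {74, 75}. So (X, τ) is disconnected.
Compute connected components by grouping points that agree on all clopens:
  component: {73}
  component: {74}
  component: {75}


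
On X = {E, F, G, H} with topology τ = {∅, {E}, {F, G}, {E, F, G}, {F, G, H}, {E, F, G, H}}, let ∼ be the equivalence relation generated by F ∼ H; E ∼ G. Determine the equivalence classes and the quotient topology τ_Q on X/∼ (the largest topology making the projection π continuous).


X/∼ = {[E=G], [F=H]}; |τ_Q| = 2.

Equivalence classes: [E=G], [F=H].
Quotient map π: X → X/∼ sends E ↦ [E=G], F ↦ [F=H], G ↦ [E=G], H ↦ [F=H].
For each subset V ⊆ X/∼, compute π^{-1}(V) ⊆ X and check whether π^{-1}(V) ∈ τ. V is open in τ_Q iff π^{-1}(V) ∈ τ.
  V = {}: π^{-1}(V) = ∅ ∈ τ ✓.
  V = {[E=G]}: π^{-1}(V) = {E, G} ∉ τ ✗.
  V = {[F=H]}: π^{-1}(V) = {F, H} ∉ τ ✗.
  V = {[E=G], [F=H]}: π^{-1}(V) = {E, F, G, H} ∈ τ ✓.
Open sets in the quotient: τ_Q = {{}, {[E=G], [F=H]}} (2 elements).


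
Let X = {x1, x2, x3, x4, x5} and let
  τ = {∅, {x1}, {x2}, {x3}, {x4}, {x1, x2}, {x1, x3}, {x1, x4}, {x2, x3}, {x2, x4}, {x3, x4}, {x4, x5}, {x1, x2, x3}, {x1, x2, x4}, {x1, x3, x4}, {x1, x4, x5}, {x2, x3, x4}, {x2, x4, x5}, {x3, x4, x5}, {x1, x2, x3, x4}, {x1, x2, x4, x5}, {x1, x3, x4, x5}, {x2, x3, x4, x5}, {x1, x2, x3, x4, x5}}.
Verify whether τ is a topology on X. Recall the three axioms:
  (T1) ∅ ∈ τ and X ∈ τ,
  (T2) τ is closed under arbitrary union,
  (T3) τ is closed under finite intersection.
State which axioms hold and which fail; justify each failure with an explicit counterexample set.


τ IS a topology on X.

Axiom (T1): ∅ ∈ τ? Yes; X ∈ τ? Yes.
Axiom (T2/T3): check pairwise unions and intersections of members of τ.
All pairwise intersections and unions checked — each lies in τ. Therefore τ satisfies (T1), (T2), (T3): it IS a topology on X.


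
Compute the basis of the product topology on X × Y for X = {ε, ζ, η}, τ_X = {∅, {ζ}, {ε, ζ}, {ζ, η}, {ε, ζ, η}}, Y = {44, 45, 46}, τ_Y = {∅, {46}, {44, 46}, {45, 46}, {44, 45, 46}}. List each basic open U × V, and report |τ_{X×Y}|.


Basis B = {∅ × ∅, {ζ} × {46}, {ε, ζ} × {46}, {ζ} × {44, 46}, {ζ} × {45, 46}, {ζ, η} × {46}, {ε, ζ, η} × {46}, {ζ} × {44, 45, 46}, {ε, ζ} × {44, 46}, {ε, ζ} × {45, 46}, {ζ, η} × {44, 46}, {ζ, η} × {45, 46}, {ε, ζ} × {44, 45, 46}, {ε, ζ, η} × {44, 46}, {ε, ζ, η} × {45, 46}, {ζ, η} × {44, 45, 46}, {ε, ζ, η} × {44, 45, 46}}; |τ_{X×Y}| = 48.

Enumerate products U × V with U ∈ τ_X, V ∈ τ_Y (deduplicated):
  ∅ × ∅ = {} (∅)
  {ζ} × {46} = {(ζ,46)}
  {ε, ζ} × {46} = {(ε,46), (ζ,46)}
  {ζ} × {44, 46} = {(ζ,44), (ζ,46)}
  {ζ} × {45, 46} = {(ζ,45), (ζ,46)}
  {ζ, η} × {46} = {(ζ,46), (η,46)}
  {ε, ζ, η} × {46} = {(ε,46), (ζ,46), (η,46)}
  {ζ} × {44, 45, 46} = {(ζ,44), (ζ,45), (ζ,46)}
  {ε, ζ} × {44, 46} = {(ε,44), (ε,46), (ζ,44), (ζ,46)}
  {ε, ζ} × {45, 46} = {(ε,45), (ε,46), (ζ,45), (ζ,46)}
  {ζ, η} × {44, 46} = {(ζ,44), (ζ,46), (η,44), (η,46)}
  {ζ, η} × {45, 46} = {(ζ,45), (ζ,46), (η,45), (η,46)}
  {ε, ζ} × {44, 45, 46} = {(ε,44), (ε,45), (ε,46), (ζ,44), (ζ,45), (ζ,46)}
  {ε, ζ, η} × {44, 46} = {(ε,44), (ε,46), (ζ,44), (ζ,46), (η,44), (η,46)}
  {ε, ζ, η} × {45, 46} = {(ε,45), (ε,46), (ζ,45), (ζ,46), (η,45), (η,46)}
  {ζ, η} × {44, 45, 46} = {(ζ,44), (ζ,45), (ζ,46), (η,44), (η,45), (η,46)}
  {ε, ζ, η} × {44, 45, 46} = {(ε,44), (ε,45), (ε,46), (ζ,44), (ζ,45), (ζ,46), (η,44), (η,45), (η,46)}
These 17 distinct sets form the basis B.
Close under arbitrary unions to get τ_{X×Y}; counting gives |τ_{X×Y}| = 48.


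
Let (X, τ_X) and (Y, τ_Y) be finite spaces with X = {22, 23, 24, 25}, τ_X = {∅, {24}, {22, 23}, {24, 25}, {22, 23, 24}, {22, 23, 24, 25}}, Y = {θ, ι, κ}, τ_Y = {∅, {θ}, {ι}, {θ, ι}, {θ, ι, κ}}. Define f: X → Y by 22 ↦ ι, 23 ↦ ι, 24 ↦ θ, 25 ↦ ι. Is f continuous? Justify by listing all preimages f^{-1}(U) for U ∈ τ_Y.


f is NOT continuous.

Compute f^{-1}(U) for each U ∈ τ_Y:
  U = ∅: f^{-1}(U) = ∅ ∈ τ_X ✓.
  U = {θ}: f^{-1}(U) = {24} ∈ τ_X ✓.
  U = {ι}: f^{-1}(U) = {22, 23, 25} ∉ τ_X ✗.
  U = {θ, ι}: f^{-1}(U) = {22, 23, 24, 25} ∈ τ_X ✓.
  U = {θ, ι, κ}: f^{-1}(U) = {22, 23, 24, 25} ∈ τ_X ✓.
Found U = {ι} with f^{-1}(U) = {22, 23, 25} not in τ_X. Therefore f is NOT continuous.


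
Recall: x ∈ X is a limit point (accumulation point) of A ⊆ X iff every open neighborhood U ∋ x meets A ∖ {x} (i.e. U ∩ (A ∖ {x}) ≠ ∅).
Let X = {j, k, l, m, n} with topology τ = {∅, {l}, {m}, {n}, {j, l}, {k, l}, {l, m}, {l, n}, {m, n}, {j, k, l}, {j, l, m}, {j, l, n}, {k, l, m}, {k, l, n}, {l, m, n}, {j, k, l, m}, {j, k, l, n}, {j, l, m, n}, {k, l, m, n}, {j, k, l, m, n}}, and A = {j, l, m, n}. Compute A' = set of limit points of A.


A' = {j, k}

For each x ∈ X, list the open sets U ∈ τ with x ∈ U, then check whether U ∩ (A ∖ {x}) ≠ ∅ for every such U.
  x = j: opens ∋ x are {j, l}, {j, k, l}, {j, l, m}, {j, l, n}, {j, k, l, m}, {j, k, l, n}, {j, l, m, n}, {j, k, l, m, n}; each meets A ∖ {j}, so x IS a limit point.
  x = k: opens ∋ x are {k, l}, {j, k, l}, {k, l, m}, {k, l, n}, {j, k, l, m}, {j, k, l, n}, {k, l, m, n}, {j, k, l, m, n}; each meets A ∖ {k}, so x IS a limit point.
  x = l: open {l} ∋ x has {l} ∩ (A ∖ {l}) = ∅, so x is NOT a limit point.
  x = m: open {m} ∋ x has {m} ∩ (A ∖ {m}) = ∅, so x is NOT a limit point.
  x = n: open {n} ∋ x has {n} ∩ (A ∖ {n}) = ∅, so x is NOT a limit point.
Collecting: A' = {j, k}.


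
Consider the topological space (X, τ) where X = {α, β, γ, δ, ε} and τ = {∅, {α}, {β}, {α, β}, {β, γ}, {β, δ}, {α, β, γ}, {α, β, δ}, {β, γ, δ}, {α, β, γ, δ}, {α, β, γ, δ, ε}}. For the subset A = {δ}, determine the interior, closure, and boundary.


int(A) = ∅, cl(A) = {δ, ε}, ∂A = {δ, ε}.

Closed sets in (X, τ) are complements of opens:
  closed(X, τ) = {∅, {ε}, {α, ε}, {γ, ε}, {δ, ε}, {α, γ, ε}, {α, δ, ε}, {γ, δ, ε}, {α, γ, δ, ε}, {β, γ, δ, ε}, {α, β, γ, δ, ε}}.
int(A) = ⋃ {U ∈ τ : U ⊆ A}. Opens contained in A: ∅.
Taking the union of these: int(A) = ∅.
cl(A) = ⋂ {C closed : A ⊆ C}. Closed sets containing A: {δ, ε}, {α, δ, ε}, {γ, δ, ε}, {α, γ, δ, ε}, {β, γ, δ, ε}, {α, β, γ, δ, ε}.
Intersecting these: cl(A) = {δ, ε}.
∂A = cl(A) ∖ int(A) = {δ, ε} ∖ ∅ = {δ, ε}.


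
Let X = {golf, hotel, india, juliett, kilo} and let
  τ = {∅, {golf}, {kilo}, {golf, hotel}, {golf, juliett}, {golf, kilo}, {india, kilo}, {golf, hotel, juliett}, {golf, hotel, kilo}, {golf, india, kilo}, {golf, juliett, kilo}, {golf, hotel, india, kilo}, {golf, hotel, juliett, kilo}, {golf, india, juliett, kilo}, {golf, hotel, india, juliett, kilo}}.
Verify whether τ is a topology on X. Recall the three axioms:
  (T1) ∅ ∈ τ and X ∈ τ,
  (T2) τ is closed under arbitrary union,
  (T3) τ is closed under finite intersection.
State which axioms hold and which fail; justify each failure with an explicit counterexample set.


τ IS a topology on X.

Axiom (T1): ∅ ∈ τ? Yes; X ∈ τ? Yes.
Axiom (T2/T3): check pairwise unions and intersections of members of τ.
All pairwise intersections and unions checked — each lies in τ. Therefore τ satisfies (T1), (T2), (T3): it IS a topology on X.


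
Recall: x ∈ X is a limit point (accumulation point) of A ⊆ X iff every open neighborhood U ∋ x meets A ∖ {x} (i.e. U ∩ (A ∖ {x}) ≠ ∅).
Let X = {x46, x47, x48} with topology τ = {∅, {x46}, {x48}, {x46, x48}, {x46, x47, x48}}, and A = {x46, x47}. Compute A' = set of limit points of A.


A' = {x47}

For each x ∈ X, list the open sets U ∈ τ with x ∈ U, then check whether U ∩ (A ∖ {x}) ≠ ∅ for every such U.
  x = x46: open {x46} ∋ x has {x46} ∩ (A ∖ {x46}) = ∅, so x is NOT a limit point.
  x = x47: opens ∋ x are {x46, x47, x48}; each meets A ∖ {x47}, so x IS a limit point.
  x = x48: open {x48} ∋ x has {x48} ∩ (A ∖ {x48}) = ∅, so x is NOT a limit point.
Collecting: A' = {x47}.


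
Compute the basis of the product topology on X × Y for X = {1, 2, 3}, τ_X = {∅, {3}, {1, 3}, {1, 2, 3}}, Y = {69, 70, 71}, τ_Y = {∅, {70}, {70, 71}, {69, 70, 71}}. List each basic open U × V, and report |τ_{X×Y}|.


Basis B = {∅ × ∅, {3} × {70}, {1, 3} × {70}, {3} × {70, 71}, {1, 2, 3} × {70}, {3} × {69, 70, 71}, {1, 3} × {70, 71}, {1, 3} × {69, 70, 71}, {1, 2, 3} × {70, 71}, {1, 2, 3} × {69, 70, 71}}; |τ_{X×Y}| = 20.

Enumerate products U × V with U ∈ τ_X, V ∈ τ_Y (deduplicated):
  ∅ × ∅ = {} (∅)
  {3} × {70} = {(3,70)}
  {1, 3} × {70} = {(1,70), (3,70)}
  {3} × {70, 71} = {(3,70), (3,71)}
  {1, 2, 3} × {70} = {(1,70), (2,70), (3,70)}
  {3} × {69, 70, 71} = {(3,69), (3,70), (3,71)}
  {1, 3} × {70, 71} = {(1,70), (1,71), (3,70), (3,71)}
  {1, 3} × {69, 70, 71} = {(1,69), (1,70), (1,71), (3,69), (3,70), (3,71)}
  {1, 2, 3} × {70, 71} = {(1,70), (1,71), (2,70), (2,71), (3,70), (3,71)}
  {1, 2, 3} × {69, 70, 71} = {(1,69), (1,70), (1,71), (2,69), (2,70), (2,71), (3,69), (3,70), (3,71)}
These 10 distinct sets form the basis B.
Close under arbitrary unions to get τ_{X×Y}; counting gives |τ_{X×Y}| = 20.


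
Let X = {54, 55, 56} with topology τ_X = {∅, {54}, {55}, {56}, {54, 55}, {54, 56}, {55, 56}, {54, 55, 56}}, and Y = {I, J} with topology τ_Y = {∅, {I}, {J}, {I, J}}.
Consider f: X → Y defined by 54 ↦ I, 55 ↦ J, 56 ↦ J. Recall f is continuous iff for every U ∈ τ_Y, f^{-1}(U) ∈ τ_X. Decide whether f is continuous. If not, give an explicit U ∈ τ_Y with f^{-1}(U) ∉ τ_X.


f IS continuous.

Compute f^{-1}(U) for each U ∈ τ_Y:
  U = ∅: f^{-1}(U) = ∅ ∈ τ_X ✓.
  U = {I}: f^{-1}(U) = {54} ∈ τ_X ✓.
  U = {J}: f^{-1}(U) = {55, 56} ∈ τ_X ✓.
  U = {I, J}: f^{-1}(U) = {54, 55, 56} ∈ τ_X ✓.
Every preimage lies in τ_X, so f IS continuous.


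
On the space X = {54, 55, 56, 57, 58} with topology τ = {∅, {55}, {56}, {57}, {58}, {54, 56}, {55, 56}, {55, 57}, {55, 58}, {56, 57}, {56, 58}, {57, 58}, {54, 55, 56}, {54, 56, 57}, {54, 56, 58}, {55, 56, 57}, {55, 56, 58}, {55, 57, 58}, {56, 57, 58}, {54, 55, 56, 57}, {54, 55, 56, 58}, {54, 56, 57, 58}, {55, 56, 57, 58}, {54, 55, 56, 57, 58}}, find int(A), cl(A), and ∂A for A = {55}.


int(A) = {55}, cl(A) = {55}, ∂A = ∅.

Closed sets in (X, τ) are complements of opens:
  closed(X, τ) = {∅, {54}, {55}, {57}, {58}, {54, 55}, {54, 56}, {54, 57}, {54, 58}, {55, 57}, {55, 58}, {57, 58}, {54, 55, 56}, {54, 55, 57}, {54, 55, 58}, {54, 56, 57}, {54, 56, 58}, {54, 57, 58}, {55, 57, 58}, {54, 55, 56, 57}, {54, 55, 56, 58}, {54, 55, 57, 58}, {54, 56, 57, 58}, {54, 55, 56, 57, 58}}.
int(A) = ⋃ {U ∈ τ : U ⊆ A}. Opens contained in A: ∅, {55}.
Taking the union of these: int(A) = {55}.
cl(A) = ⋂ {C closed : A ⊆ C}. Closed sets containing A: {55}, {54, 55}, {55, 57}, {55, 58}, {54, 55, 56}, {54, 55, 57}, {54, 55, 58}, {55, 57, 58}, {54, 55, 56, 57}, {54, 55, 56, 58}, {54, 55, 57, 58}, {54, 55, 56, 57, 58}.
Intersecting these: cl(A) = {55}.
∂A = cl(A) ∖ int(A) = {55} ∖ {55} = ∅.


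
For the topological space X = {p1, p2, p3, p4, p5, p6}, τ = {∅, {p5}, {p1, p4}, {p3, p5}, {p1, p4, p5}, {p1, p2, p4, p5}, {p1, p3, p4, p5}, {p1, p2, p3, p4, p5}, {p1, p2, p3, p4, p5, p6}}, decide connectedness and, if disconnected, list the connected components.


(X, τ) is connected.

Find clopen sets (U ∈ τ with X ∖ U ∈ τ):
  U = ∅, X ∖ U = {p1, p2, p3, p4, p5, p6} — both open, so U is clopen.
  U = {p1, p2, p3, p4, p5, p6}, X ∖ U = ∅ — both open, so U is clopen.
Only trivial clopens (∅ and X) exist, so (X, τ) is connected.
Compute connected components by grouping points that agree on all clopens:
  component: {p1, p2, p3, p4, p5, p6}


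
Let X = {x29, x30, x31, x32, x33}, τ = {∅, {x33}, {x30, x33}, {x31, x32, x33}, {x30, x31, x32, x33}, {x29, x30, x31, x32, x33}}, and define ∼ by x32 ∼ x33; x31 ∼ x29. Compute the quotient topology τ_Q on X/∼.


X/∼ = {[x29=x31], [x30], [x32=x33]}; |τ_Q| = 2.

Equivalence classes: [x29=x31], [x30], [x32=x33].
Quotient map π: X → X/∼ sends x29 ↦ [x29=x31], x30 ↦ [x30], x31 ↦ [x29=x31], x32 ↦ [x32=x33], x33 ↦ [x32=x33].
For each subset V ⊆ X/∼, compute π^{-1}(V) ⊆ X and check whether π^{-1}(V) ∈ τ. V is open in τ_Q iff π^{-1}(V) ∈ τ.
  V = {}: π^{-1}(V) = ∅ ∈ τ ✓.
  V = {[x29=x31]}: π^{-1}(V) = {x29, x31} ∉ τ ✗.
  V = {[x30]}: π^{-1}(V) = {x30} ∉ τ ✗.
  V = {[x29=x31], [x30]}: π^{-1}(V) = {x29, x30, x31} ∉ τ ✗.
  V = {[x32=x33]}: π^{-1}(V) = {x32, x33} ∉ τ ✗.
  V = {[x29=x31], [x32=x33]}: π^{-1}(V) = {x29, x31, x32, x33} ∉ τ ✗.
  V = {[x30], [x32=x33]}: π^{-1}(V) = {x30, x32, x33} ∉ τ ✗.
  V = {[x29=x31], [x30], [x32=x33]}: π^{-1}(V) = {x29, x30, x31, x32, x33} ∈ τ ✓.
Open sets in the quotient: τ_Q = {{}, {[x29=x31], [x30], [x32=x33]}} (2 elements).


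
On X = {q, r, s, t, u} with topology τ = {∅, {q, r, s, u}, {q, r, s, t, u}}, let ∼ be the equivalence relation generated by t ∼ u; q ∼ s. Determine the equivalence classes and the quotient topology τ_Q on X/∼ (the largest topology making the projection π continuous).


X/∼ = {[q=s], [r], [t=u]}; |τ_Q| = 2.

Equivalence classes: [q=s], [r], [t=u].
Quotient map π: X → X/∼ sends q ↦ [q=s], r ↦ [r], s ↦ [q=s], t ↦ [t=u], u ↦ [t=u].
For each subset V ⊆ X/∼, compute π^{-1}(V) ⊆ X and check whether π^{-1}(V) ∈ τ. V is open in τ_Q iff π^{-1}(V) ∈ τ.
  V = {}: π^{-1}(V) = ∅ ∈ τ ✓.
  V = {[q=s]}: π^{-1}(V) = {q, s} ∉ τ ✗.
  V = {[r]}: π^{-1}(V) = {r} ∉ τ ✗.
  V = {[q=s], [r]}: π^{-1}(V) = {q, r, s} ∉ τ ✗.
  V = {[t=u]}: π^{-1}(V) = {t, u} ∉ τ ✗.
  V = {[q=s], [t=u]}: π^{-1}(V) = {q, s, t, u} ∉ τ ✗.
  V = {[r], [t=u]}: π^{-1}(V) = {r, t, u} ∉ τ ✗.
  V = {[q=s], [r], [t=u]}: π^{-1}(V) = {q, r, s, t, u} ∈ τ ✓.
Open sets in the quotient: τ_Q = {{}, {[q=s], [r], [t=u]}} (2 elements).


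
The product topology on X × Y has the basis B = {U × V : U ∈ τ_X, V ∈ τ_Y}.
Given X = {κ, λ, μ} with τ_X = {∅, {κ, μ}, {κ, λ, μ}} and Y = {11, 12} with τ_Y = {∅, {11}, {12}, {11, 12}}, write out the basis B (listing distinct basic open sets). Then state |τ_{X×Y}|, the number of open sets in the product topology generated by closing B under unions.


Basis B = {∅ × ∅, {κ, μ} × {11}, {κ, μ} × {12}, {κ, λ, μ} × {11}, {κ, λ, μ} × {12}, {κ, μ} × {11, 12}, {κ, λ, μ} × {11, 12}}; |τ_{X×Y}| = 9.

Enumerate products U × V with U ∈ τ_X, V ∈ τ_Y (deduplicated):
  ∅ × ∅ = {} (∅)
  {κ, μ} × {11} = {(κ,11), (μ,11)}
  {κ, μ} × {12} = {(κ,12), (μ,12)}
  {κ, λ, μ} × {11} = {(κ,11), (λ,11), (μ,11)}
  {κ, λ, μ} × {12} = {(κ,12), (λ,12), (μ,12)}
  {κ, μ} × {11, 12} = {(κ,11), (κ,12), (μ,11), (μ,12)}
  {κ, λ, μ} × {11, 12} = {(κ,11), (κ,12), (λ,11), (λ,12), (μ,11), (μ,12)}
These 7 distinct sets form the basis B.
Close under arbitrary unions to get τ_{X×Y}; counting gives |τ_{X×Y}| = 9.


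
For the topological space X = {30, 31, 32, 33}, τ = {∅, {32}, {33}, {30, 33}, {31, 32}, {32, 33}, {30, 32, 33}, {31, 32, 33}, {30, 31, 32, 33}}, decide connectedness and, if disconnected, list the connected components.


(X, τ) is disconnected; components = [{30, 33}, {31, 32}].

Find clopen sets (U ∈ τ with X ∖ U ∈ τ):
  U = ∅, X ∖ U = {30, 31, 32, 33} — both open, so U is clopen.
  U = {30, 33}, X ∖ U = {31, 32} — both open, so U is clopen.
  U = {31, 32}, X ∖ U = {30, 33} — both open, so U is clopen.
  U = {30, 31, 32, 33}, X ∖ U = ∅ — both open, so U is clopen.
Nontrivial clopen(s) exist: e.g. {30, 33}. So (X, τ) is disconnected.
Compute connected components by grouping points that agree on all clopens:
  component: {30, 33}
  component: {31, 32}


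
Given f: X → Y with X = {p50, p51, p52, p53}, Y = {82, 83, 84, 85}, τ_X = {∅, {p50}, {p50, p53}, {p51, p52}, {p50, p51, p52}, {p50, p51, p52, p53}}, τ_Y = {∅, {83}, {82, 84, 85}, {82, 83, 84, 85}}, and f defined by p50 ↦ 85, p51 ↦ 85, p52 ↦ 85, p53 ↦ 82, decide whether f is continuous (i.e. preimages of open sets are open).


f IS continuous.

Compute f^{-1}(U) for each U ∈ τ_Y:
  U = ∅: f^{-1}(U) = ∅ ∈ τ_X ✓.
  U = {83}: f^{-1}(U) = ∅ ∈ τ_X ✓.
  U = {82, 84, 85}: f^{-1}(U) = {p50, p51, p52, p53} ∈ τ_X ✓.
  U = {82, 83, 84, 85}: f^{-1}(U) = {p50, p51, p52, p53} ∈ τ_X ✓.
Every preimage lies in τ_X, so f IS continuous.


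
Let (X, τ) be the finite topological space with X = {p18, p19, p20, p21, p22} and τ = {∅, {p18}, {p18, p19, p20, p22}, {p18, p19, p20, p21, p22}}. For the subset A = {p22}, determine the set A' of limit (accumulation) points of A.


A' = {p19, p20, p21}

For each x ∈ X, list the open sets U ∈ τ with x ∈ U, then check whether U ∩ (A ∖ {x}) ≠ ∅ for every such U.
  x = p18: open {p18} ∋ x has {p18} ∩ (A ∖ {p18}) = ∅, so x is NOT a limit point.
  x = p19: opens ∋ x are {p18, p19, p20, p22}, {p18, p19, p20, p21, p22}; each meets A ∖ {p19}, so x IS a limit point.
  x = p20: opens ∋ x are {p18, p19, p20, p22}, {p18, p19, p20, p21, p22}; each meets A ∖ {p20}, so x IS a limit point.
  x = p21: opens ∋ x are {p18, p19, p20, p21, p22}; each meets A ∖ {p21}, so x IS a limit point.
  x = p22: open {p18, p19, p20, p22} ∋ x has {p18, p19, p20, p22} ∩ (A ∖ {p22}) = ∅, so x is NOT a limit point.
Collecting: A' = {p19, p20, p21}.


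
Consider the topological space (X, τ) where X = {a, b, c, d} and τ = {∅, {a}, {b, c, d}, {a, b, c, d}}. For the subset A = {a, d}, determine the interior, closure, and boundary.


int(A) = {a}, cl(A) = {a, b, c, d}, ∂A = {b, c, d}.

Closed sets in (X, τ) are complements of opens:
  closed(X, τ) = {∅, {a}, {b, c, d}, {a, b, c, d}}.
int(A) = ⋃ {U ∈ τ : U ⊆ A}. Opens contained in A: ∅, {a}.
Taking the union of these: int(A) = {a}.
cl(A) = ⋂ {C closed : A ⊆ C}. Closed sets containing A: {a, b, c, d}.
Intersecting these: cl(A) = {a, b, c, d}.
∂A = cl(A) ∖ int(A) = {a, b, c, d} ∖ {a} = {b, c, d}.


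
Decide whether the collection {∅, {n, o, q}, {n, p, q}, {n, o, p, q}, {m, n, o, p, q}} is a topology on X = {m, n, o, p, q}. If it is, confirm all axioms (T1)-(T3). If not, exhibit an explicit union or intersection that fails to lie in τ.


τ is NOT a topology on X.

Axiom (T1): ∅ ∈ τ? Yes; X ∈ τ? Yes.
Axiom (T2/T3): check pairwise unions and intersections of members of τ.
Counterexample for (T3): {n, o, q} ∩ {n, p, q} = {n, q} ∉ τ. Therefore τ is NOT a topology.


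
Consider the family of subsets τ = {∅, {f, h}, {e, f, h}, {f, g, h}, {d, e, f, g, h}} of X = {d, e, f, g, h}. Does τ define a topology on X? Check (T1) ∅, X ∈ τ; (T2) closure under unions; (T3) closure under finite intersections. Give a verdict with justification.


τ is NOT a topology on X.

Axiom (T1): ∅ ∈ τ? Yes; X ∈ τ? Yes.
Axiom (T2/T3): check pairwise unions and intersections of members of τ.
Counterexample for (T2): {e, f, h} ∪ {f, g, h} = {e, f, g, h} ∉ τ. Therefore τ is NOT a topology.


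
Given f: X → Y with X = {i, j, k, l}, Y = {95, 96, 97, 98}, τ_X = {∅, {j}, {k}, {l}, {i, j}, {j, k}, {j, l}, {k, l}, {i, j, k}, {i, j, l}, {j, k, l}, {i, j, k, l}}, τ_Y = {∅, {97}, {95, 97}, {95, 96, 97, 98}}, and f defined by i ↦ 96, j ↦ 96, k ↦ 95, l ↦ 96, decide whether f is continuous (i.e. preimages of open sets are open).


f IS continuous.

Compute f^{-1}(U) for each U ∈ τ_Y:
  U = ∅: f^{-1}(U) = ∅ ∈ τ_X ✓.
  U = {97}: f^{-1}(U) = ∅ ∈ τ_X ✓.
  U = {95, 97}: f^{-1}(U) = {k} ∈ τ_X ✓.
  U = {95, 96, 97, 98}: f^{-1}(U) = {i, j, k, l} ∈ τ_X ✓.
Every preimage lies in τ_X, so f IS continuous.


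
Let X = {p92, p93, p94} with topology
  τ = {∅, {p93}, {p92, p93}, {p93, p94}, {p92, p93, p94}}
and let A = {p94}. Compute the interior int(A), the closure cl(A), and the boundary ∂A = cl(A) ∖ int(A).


int(A) = ∅, cl(A) = {p94}, ∂A = {p94}.

Closed sets in (X, τ) are complements of opens:
  closed(X, τ) = {∅, {p92}, {p94}, {p92, p94}, {p92, p93, p94}}.
int(A) = ⋃ {U ∈ τ : U ⊆ A}. Opens contained in A: ∅.
Taking the union of these: int(A) = ∅.
cl(A) = ⋂ {C closed : A ⊆ C}. Closed sets containing A: {p94}, {p92, p94}, {p92, p93, p94}.
Intersecting these: cl(A) = {p94}.
∂A = cl(A) ∖ int(A) = {p94} ∖ ∅ = {p94}.


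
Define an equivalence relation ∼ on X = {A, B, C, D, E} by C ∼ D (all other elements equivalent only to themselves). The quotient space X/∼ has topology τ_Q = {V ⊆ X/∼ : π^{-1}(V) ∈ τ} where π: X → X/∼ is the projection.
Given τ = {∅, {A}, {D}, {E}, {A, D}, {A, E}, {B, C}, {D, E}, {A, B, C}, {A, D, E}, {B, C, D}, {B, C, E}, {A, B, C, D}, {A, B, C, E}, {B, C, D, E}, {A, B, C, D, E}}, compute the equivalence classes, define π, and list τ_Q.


X/∼ = {[A], [B], [C=D], [E]}; |τ_Q| = 8.

Equivalence classes: [A], [B], [C=D], [E].
Quotient map π: X → X/∼ sends A ↦ [A], B ↦ [B], C ↦ [C=D], D ↦ [C=D], E ↦ [E].
For each subset V ⊆ X/∼, compute π^{-1}(V) ⊆ X and check whether π^{-1}(V) ∈ τ. V is open in τ_Q iff π^{-1}(V) ∈ τ.
  V = {}: π^{-1}(V) = ∅ ∈ τ ✓.
  V = {[A]}: π^{-1}(V) = {A} ∈ τ ✓.
  V = {[B]}: π^{-1}(V) = {B} ∉ τ ✗.
  V = {[A], [B]}: π^{-1}(V) = {A, B} ∉ τ ✗.
  V = {[C=D]}: π^{-1}(V) = {C, D} ∉ τ ✗.
  V = {[A], [C=D]}: π^{-1}(V) = {A, C, D} ∉ τ ✗.
  V = {[B], [C=D]}: π^{-1}(V) = {B, C, D} ∈ τ ✓.
  V = {[A], [B], [C=D]}: π^{-1}(V) = {A, B, C, D} ∈ τ ✓.
  V = {[E]}: π^{-1}(V) = {E} ∈ τ ✓.
  V = {[A], [E]}: π^{-1}(V) = {A, E} ∈ τ ✓.
  V = {[B], [E]}: π^{-1}(V) = {B, E} ∉ τ ✗.
  V = {[A], [B], [E]}: π^{-1}(V) = {A, B, E} ∉ τ ✗.
  V = {[C=D], [E]}: π^{-1}(V) = {C, D, E} ∉ τ ✗.
  V = {[A], [C=D], [E]}: π^{-1}(V) = {A, C, D, E} ∉ τ ✗.
  V = {[B], [C=D], [E]}: π^{-1}(V) = {B, C, D, E} ∈ τ ✓.
  V = {[A], [B], [C=D], [E]}: π^{-1}(V) = {A, B, C, D, E} ∈ τ ✓.
Open sets in the quotient: τ_Q = {{}, {[A]}, {[B], [C=D]}, {[A], [B], [C=D]}, {[E]}, {[A], [E]}, {[B], [C=D], [E]}, {[A], [B], [C=D], [E]}} (8 elements).


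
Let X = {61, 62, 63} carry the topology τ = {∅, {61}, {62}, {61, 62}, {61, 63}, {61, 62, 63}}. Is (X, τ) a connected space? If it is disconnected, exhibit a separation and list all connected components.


(X, τ) is disconnected; components = [{62}, {61, 63}].

Find clopen sets (U ∈ τ with X ∖ U ∈ τ):
  U = ∅, X ∖ U = {61, 62, 63} — both open, so U is clopen.
  U = {62}, X ∖ U = {61, 63} — both open, so U is clopen.
  U = {61, 63}, X ∖ U = {62} — both open, so U is clopen.
  U = {61, 62, 63}, X ∖ U = ∅ — both open, so U is clopen.
Nontrivial clopen(s) exist: e.g. {62}. So (X, τ) is disconnected.
Compute connected components by grouping points that agree on all clopens:
  component: {62}
  component: {61, 63}


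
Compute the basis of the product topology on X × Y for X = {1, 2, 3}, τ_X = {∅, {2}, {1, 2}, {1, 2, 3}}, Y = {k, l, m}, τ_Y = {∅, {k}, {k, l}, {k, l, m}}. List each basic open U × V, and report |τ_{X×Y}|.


Basis B = {∅ × ∅, {2} × {k}, {1, 2} × {k}, {2} × {k, l}, {1, 2, 3} × {k}, {2} × {k, l, m}, {1, 2} × {k, l}, {1, 2} × {k, l, m}, {1, 2, 3} × {k, l}, {1, 2, 3} × {k, l, m}}; |τ_{X×Y}| = 20.

Enumerate products U × V with U ∈ τ_X, V ∈ τ_Y (deduplicated):
  ∅ × ∅ = {} (∅)
  {2} × {k} = {(2,k)}
  {1, 2} × {k} = {(1,k), (2,k)}
  {2} × {k, l} = {(2,k), (2,l)}
  {1, 2, 3} × {k} = {(1,k), (2,k), (3,k)}
  {2} × {k, l, m} = {(2,k), (2,l), (2,m)}
  {1, 2} × {k, l} = {(1,k), (1,l), (2,k), (2,l)}
  {1, 2} × {k, l, m} = {(1,k), (1,l), (1,m), (2,k), (2,l), (2,m)}
  {1, 2, 3} × {k, l} = {(1,k), (1,l), (2,k), (2,l), (3,k), (3,l)}
  {1, 2, 3} × {k, l, m} = {(1,k), (1,l), (1,m), (2,k), (2,l), (2,m), (3,k), (3,l), (3,m)}
These 10 distinct sets form the basis B.
Close under arbitrary unions to get τ_{X×Y}; counting gives |τ_{X×Y}| = 20.


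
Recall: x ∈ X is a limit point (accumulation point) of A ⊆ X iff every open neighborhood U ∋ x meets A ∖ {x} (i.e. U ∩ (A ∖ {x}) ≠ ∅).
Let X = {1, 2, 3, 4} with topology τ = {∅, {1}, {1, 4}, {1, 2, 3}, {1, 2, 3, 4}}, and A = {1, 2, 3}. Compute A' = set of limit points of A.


A' = {2, 3, 4}

For each x ∈ X, list the open sets U ∈ τ with x ∈ U, then check whether U ∩ (A ∖ {x}) ≠ ∅ for every such U.
  x = 1: open {1} ∋ x has {1} ∩ (A ∖ {1}) = ∅, so x is NOT a limit point.
  x = 2: opens ∋ x are {1, 2, 3}, {1, 2, 3, 4}; each meets A ∖ {2}, so x IS a limit point.
  x = 3: opens ∋ x are {1, 2, 3}, {1, 2, 3, 4}; each meets A ∖ {3}, so x IS a limit point.
  x = 4: opens ∋ x are {1, 4}, {1, 2, 3, 4}; each meets A ∖ {4}, so x IS a limit point.
Collecting: A' = {2, 3, 4}.


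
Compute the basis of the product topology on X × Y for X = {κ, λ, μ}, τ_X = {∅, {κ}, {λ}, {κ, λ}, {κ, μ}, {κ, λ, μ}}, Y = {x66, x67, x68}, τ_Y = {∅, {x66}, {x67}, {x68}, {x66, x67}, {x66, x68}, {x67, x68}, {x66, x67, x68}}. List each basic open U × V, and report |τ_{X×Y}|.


Basis B = {∅ × ∅, {κ} × {x66}, {κ} × {x67}, {κ} × {x68}, {λ} × {x66}, {λ} × {x67}, {λ} × {x68}, {κ} × {x66, x67}, {κ} × {x66, x68}, {κ, λ} × {x66}, {κ, μ} × {x66}, {κ} × {x67, x68}, {κ, λ} × {x67}, {κ, μ} × {x67}, {κ, λ} × {x68}, {κ, μ} × {x68}, {λ} × {x66, x67}, {λ} × {x66, x68}, {λ} × {x67, x68}, {κ} × {x66, x67, x68}, {κ, λ, μ} × {x66}, {κ, λ, μ} × {x67}, {κ, λ, μ} × {x68}, {λ} × {x66, x67, x68}, {κ, λ} × {x66, x67}, {κ, μ} × {x66, x67}, {κ, λ} × {x66, x68}, {κ, μ} × {x66, x68}, {κ, λ} × {x67, x68}, {κ, μ} × {x67, x68}, {κ, λ} × {x66, x67, x68}, {κ, μ} × {x66, x67, x68}, {κ, λ, μ} × {x66, x67}, {κ, λ, μ} × {x66, x68}, {κ, λ, μ} × {x67, x68}, {κ, λ, μ} × {x66, x67, x68}}; |τ_{X×Y}| = 216.

Enumerate products U × V with U ∈ τ_X, V ∈ τ_Y (deduplicated):
  ∅ × ∅ = {} (∅)
  {κ} × {x66} = {(κ,x66)}
  {κ} × {x67} = {(κ,x67)}
  {κ} × {x68} = {(κ,x68)}
  {λ} × {x66} = {(λ,x66)}
  {λ} × {x67} = {(λ,x67)}
  {λ} × {x68} = {(λ,x68)}
  {κ} × {x66, x67} = {(κ,x66), (κ,x67)}
  {κ} × {x66, x68} = {(κ,x66), (κ,x68)}
  {κ, λ} × {x66} = {(κ,x66), (λ,x66)}
  {κ, μ} × {x66} = {(κ,x66), (μ,x66)}
  {κ} × {x67, x68} = {(κ,x67), (κ,x68)}
  {κ, λ} × {x67} = {(κ,x67), (λ,x67)}
  {κ, μ} × {x67} = {(κ,x67), (μ,x67)}
  {κ, λ} × {x68} = {(κ,x68), (λ,x68)}
  {κ, μ} × {x68} = {(κ,x68), (μ,x68)}
  {λ} × {x66, x67} = {(λ,x66), (λ,x67)}
  {λ} × {x66, x68} = {(λ,x66), (λ,x68)}
  {λ} × {x67, x68} = {(λ,x67), (λ,x68)}
  {κ} × {x66, x67, x68} = {(κ,x66), (κ,x67), (κ,x68)}
  {κ, λ, μ} × {x66} = {(κ,x66), (λ,x66), (μ,x66)}
  {κ, λ, μ} × {x67} = {(κ,x67), (λ,x67), (μ,x67)}
  {κ, λ, μ} × {x68} = {(κ,x68), (λ,x68), (μ,x68)}
  {λ} × {x66, x67, x68} = {(λ,x66), (λ,x67), (λ,x68)}
  {κ, λ} × {x66, x67} = {(κ,x66), (κ,x67), (λ,x66), (λ,x67)}
  {κ, μ} × {x66, x67} = {(κ,x66), (κ,x67), (μ,x66), (μ,x67)}
  {κ, λ} × {x66, x68} = {(κ,x66), (κ,x68), (λ,x66), (λ,x68)}
  {κ, μ} × {x66, x68} = {(κ,x66), (κ,x68), (μ,x66), (μ,x68)}
  {κ, λ} × {x67, x68} = {(κ,x67), (κ,x68), (λ,x67), (λ,x68)}
  {κ, μ} × {x67, x68} = {(κ,x67), (κ,x68), (μ,x67), (μ,x68)}
  {κ, λ} × {x66, x67, x68} = {(κ,x66), (κ,x67), (κ,x68), (λ,x66), (λ,x67), (λ,x68)}
  {κ, μ} × {x66, x67, x68} = {(κ,x66), (κ,x67), (κ,x68), (μ,x66), (μ,x67), (μ,x68)}
  {κ, λ, μ} × {x66, x67} = {(κ,x66), (κ,x67), (λ,x66), (λ,x67), (μ,x66), (μ,x67)}
  {κ, λ, μ} × {x66, x68} = {(κ,x66), (κ,x68), (λ,x66), (λ,x68), (μ,x66), (μ,x68)}
  {κ, λ, μ} × {x67, x68} = {(κ,x67), (κ,x68), (λ,x67), (λ,x68), (μ,x67), (μ,x68)}
  {κ, λ, μ} × {x66, x67, x68} = {(κ,x66), (κ,x67), (κ,x68), (λ,x66), (λ,x67), (λ,x68), (μ,x66), (μ,x67), (μ,x68)}
These 36 distinct sets form the basis B.
Close under arbitrary unions to get τ_{X×Y}; counting gives |τ_{X×Y}| = 216.


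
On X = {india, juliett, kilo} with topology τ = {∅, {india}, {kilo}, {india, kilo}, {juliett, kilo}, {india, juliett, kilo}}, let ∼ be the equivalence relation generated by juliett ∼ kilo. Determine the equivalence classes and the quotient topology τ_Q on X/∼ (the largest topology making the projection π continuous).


X/∼ = {[india], [juliett=kilo]}; |τ_Q| = 4.

Equivalence classes: [india], [juliett=kilo].
Quotient map π: X → X/∼ sends india ↦ [india], juliett ↦ [juliett=kilo], kilo ↦ [juliett=kilo].
For each subset V ⊆ X/∼, compute π^{-1}(V) ⊆ X and check whether π^{-1}(V) ∈ τ. V is open in τ_Q iff π^{-1}(V) ∈ τ.
  V = {}: π^{-1}(V) = ∅ ∈ τ ✓.
  V = {[india]}: π^{-1}(V) = {india} ∈ τ ✓.
  V = {[juliett=kilo]}: π^{-1}(V) = {juliett, kilo} ∈ τ ✓.
  V = {[india], [juliett=kilo]}: π^{-1}(V) = {india, juliett, kilo} ∈ τ ✓.
Open sets in the quotient: τ_Q = {{}, {[india]}, {[juliett=kilo]}, {[india], [juliett=kilo]}} (4 elements).


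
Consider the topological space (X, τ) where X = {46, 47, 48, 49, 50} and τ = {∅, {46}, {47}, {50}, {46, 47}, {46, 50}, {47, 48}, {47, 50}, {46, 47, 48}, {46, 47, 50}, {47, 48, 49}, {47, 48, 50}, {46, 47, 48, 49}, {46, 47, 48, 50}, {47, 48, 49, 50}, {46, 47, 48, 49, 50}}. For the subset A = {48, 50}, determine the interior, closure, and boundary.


int(A) = {50}, cl(A) = {48, 49, 50}, ∂A = {48, 49}.

Closed sets in (X, τ) are complements of opens:
  closed(X, τ) = {∅, {46}, {49}, {50}, {46, 49}, {46, 50}, {48, 49}, {49, 50}, {46, 48, 49}, {46, 49, 50}, {47, 48, 49}, {48, 49, 50}, {46, 47, 48, 49}, {46, 48, 49, 50}, {47, 48, 49, 50}, {46, 47, 48, 49, 50}}.
int(A) = ⋃ {U ∈ τ : U ⊆ A}. Opens contained in A: ∅, {50}.
Taking the union of these: int(A) = {50}.
cl(A) = ⋂ {C closed : A ⊆ C}. Closed sets containing A: {48, 49, 50}, {46, 48, 49, 50}, {47, 48, 49, 50}, {46, 47, 48, 49, 50}.
Intersecting these: cl(A) = {48, 49, 50}.
∂A = cl(A) ∖ int(A) = {48, 49, 50} ∖ {50} = {48, 49}.


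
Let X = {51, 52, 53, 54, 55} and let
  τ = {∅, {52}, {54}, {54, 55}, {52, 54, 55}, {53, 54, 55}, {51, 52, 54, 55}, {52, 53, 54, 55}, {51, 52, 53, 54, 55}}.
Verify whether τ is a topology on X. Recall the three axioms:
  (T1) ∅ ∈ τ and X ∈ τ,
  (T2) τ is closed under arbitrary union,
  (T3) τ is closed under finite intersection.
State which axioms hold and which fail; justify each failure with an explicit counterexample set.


τ is NOT a topology on X.

Axiom (T1): ∅ ∈ τ? Yes; X ∈ τ? Yes.
Axiom (T2/T3): check pairwise unions and intersections of members of τ.
Counterexample for (T2): {52} ∪ {54} = {52, 54} ∉ τ. Therefore τ is NOT a topology.


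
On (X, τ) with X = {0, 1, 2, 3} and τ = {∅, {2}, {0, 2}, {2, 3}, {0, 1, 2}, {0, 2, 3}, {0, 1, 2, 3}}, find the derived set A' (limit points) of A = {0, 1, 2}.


A' = {0, 1, 3}

For each x ∈ X, list the open sets U ∈ τ with x ∈ U, then check whether U ∩ (A ∖ {x}) ≠ ∅ for every such U.
  x = 0: opens ∋ x are {0, 2}, {0, 1, 2}, {0, 2, 3}, {0, 1, 2, 3}; each meets A ∖ {0}, so x IS a limit point.
  x = 1: opens ∋ x are {0, 1, 2}, {0, 1, 2, 3}; each meets A ∖ {1}, so x IS a limit point.
  x = 2: open {2} ∋ x has {2} ∩ (A ∖ {2}) = ∅, so x is NOT a limit point.
  x = 3: opens ∋ x are {2, 3}, {0, 2, 3}, {0, 1, 2, 3}; each meets A ∖ {3}, so x IS a limit point.
Collecting: A' = {0, 1, 3}.


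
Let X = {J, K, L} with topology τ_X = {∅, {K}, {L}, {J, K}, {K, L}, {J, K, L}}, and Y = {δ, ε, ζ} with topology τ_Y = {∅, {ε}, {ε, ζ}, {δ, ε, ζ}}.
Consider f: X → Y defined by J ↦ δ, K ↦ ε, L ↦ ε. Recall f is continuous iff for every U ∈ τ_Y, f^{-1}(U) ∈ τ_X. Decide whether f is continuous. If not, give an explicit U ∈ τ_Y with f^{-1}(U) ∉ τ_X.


f IS continuous.

Compute f^{-1}(U) for each U ∈ τ_Y:
  U = ∅: f^{-1}(U) = ∅ ∈ τ_X ✓.
  U = {ε}: f^{-1}(U) = {K, L} ∈ τ_X ✓.
  U = {ε, ζ}: f^{-1}(U) = {K, L} ∈ τ_X ✓.
  U = {δ, ε, ζ}: f^{-1}(U) = {J, K, L} ∈ τ_X ✓.
Every preimage lies in τ_X, so f IS continuous.


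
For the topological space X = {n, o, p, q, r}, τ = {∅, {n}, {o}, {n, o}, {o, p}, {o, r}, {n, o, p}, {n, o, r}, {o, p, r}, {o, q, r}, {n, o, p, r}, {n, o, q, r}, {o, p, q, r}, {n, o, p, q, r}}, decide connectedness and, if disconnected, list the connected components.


(X, τ) is disconnected; components = [{n}, {o, p, q, r}].

Find clopen sets (U ∈ τ with X ∖ U ∈ τ):
  U = ∅, X ∖ U = {n, o, p, q, r} — both open, so U is clopen.
  U = {n}, X ∖ U = {o, p, q, r} — both open, so U is clopen.
  U = {o, p, q, r}, X ∖ U = {n} — both open, so U is clopen.
  U = {n, o, p, q, r}, X ∖ U = ∅ — both open, so U is clopen.
Nontrivial clopen(s) exist: e.g. {n}. So (X, τ) is disconnected.
Compute connected components by grouping points that agree on all clopens:
  component: {n}
  component: {o, p, q, r}


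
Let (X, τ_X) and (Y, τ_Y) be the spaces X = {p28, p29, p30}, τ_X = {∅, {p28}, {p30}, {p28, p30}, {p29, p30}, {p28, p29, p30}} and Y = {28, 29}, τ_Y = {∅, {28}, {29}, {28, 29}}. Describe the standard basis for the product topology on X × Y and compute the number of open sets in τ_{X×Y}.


Basis B = {∅ × ∅, {p28} × {28}, {p28} × {29}, {p30} × {28}, {p30} × {29}, {p28} × {28, 29}, {p28, p30} × {28}, {p28, p30} × {29}, {p29, p30} × {28}, {p29, p30} × {29}, {p30} × {28, 29}, {p28, p29, p30} × {28}, {p28, p29, p30} × {29}, {p28, p30} × {28, 29}, {p29, p30} × {28, 29}, {p28, p29, p30} × {28, 29}}; |τ_{X×Y}| = 36.

Enumerate products U × V with U ∈ τ_X, V ∈ τ_Y (deduplicated):
  ∅ × ∅ = {} (∅)
  {p28} × {28} = {(p28,28)}
  {p28} × {29} = {(p28,29)}
  {p30} × {28} = {(p30,28)}
  {p30} × {29} = {(p30,29)}
  {p28} × {28, 29} = {(p28,28), (p28,29)}
  {p28, p30} × {28} = {(p28,28), (p30,28)}
  {p28, p30} × {29} = {(p28,29), (p30,29)}
  {p29, p30} × {28} = {(p29,28), (p30,28)}
  {p29, p30} × {29} = {(p29,29), (p30,29)}
  {p30} × {28, 29} = {(p30,28), (p30,29)}
  {p28, p29, p30} × {28} = {(p28,28), (p29,28), (p30,28)}
  {p28, p29, p30} × {29} = {(p28,29), (p29,29), (p30,29)}
  {p28, p30} × {28, 29} = {(p28,28), (p28,29), (p30,28), (p30,29)}
  {p29, p30} × {28, 29} = {(p29,28), (p29,29), (p30,28), (p30,29)}
  {p28, p29, p30} × {28, 29} = {(p28,28), (p28,29), (p29,28), (p29,29), (p30,28), (p30,29)}
These 16 distinct sets form the basis B.
Close under arbitrary unions to get τ_{X×Y}; counting gives |τ_{X×Y}| = 36.


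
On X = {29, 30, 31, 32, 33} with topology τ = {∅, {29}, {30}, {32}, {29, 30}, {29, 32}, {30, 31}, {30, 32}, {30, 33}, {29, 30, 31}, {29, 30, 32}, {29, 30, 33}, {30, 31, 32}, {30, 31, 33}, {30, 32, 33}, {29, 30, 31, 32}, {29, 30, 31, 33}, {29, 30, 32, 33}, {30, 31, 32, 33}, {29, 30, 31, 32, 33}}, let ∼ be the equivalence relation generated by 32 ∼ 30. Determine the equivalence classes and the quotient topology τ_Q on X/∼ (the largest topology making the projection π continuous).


X/∼ = {[29], [30=32], [31], [33]}; |τ_Q| = 10.

Equivalence classes: [29], [30=32], [31], [33].
Quotient map π: X → X/∼ sends 29 ↦ [29], 30 ↦ [30=32], 31 ↦ [31], 32 ↦ [30=32], 33 ↦ [33].
For each subset V ⊆ X/∼, compute π^{-1}(V) ⊆ X and check whether π^{-1}(V) ∈ τ. V is open in τ_Q iff π^{-1}(V) ∈ τ.
  V = {}: π^{-1}(V) = ∅ ∈ τ ✓.
  V = {[29]}: π^{-1}(V) = {29} ∈ τ ✓.
  V = {[30=32]}: π^{-1}(V) = {30, 32} ∈ τ ✓.
  V = {[29], [30=32]}: π^{-1}(V) = {29, 30, 32} ∈ τ ✓.
  V = {[31]}: π^{-1}(V) = {31} ∉ τ ✗.
  V = {[29], [31]}: π^{-1}(V) = {29, 31} ∉ τ ✗.
  V = {[30=32], [31]}: π^{-1}(V) = {30, 31, 32} ∈ τ ✓.
  V = {[29], [30=32], [31]}: π^{-1}(V) = {29, 30, 31, 32} ∈ τ ✓.
  V = {[33]}: π^{-1}(V) = {33} ∉ τ ✗.
  V = {[29], [33]}: π^{-1}(V) = {29, 33} ∉ τ ✗.
  V = {[30=32], [33]}: π^{-1}(V) = {30, 32, 33} ∈ τ ✓.
  V = {[29], [30=32], [33]}: π^{-1}(V) = {29, 30, 32, 33} ∈ τ ✓.
  V = {[31], [33]}: π^{-1}(V) = {31, 33} ∉ τ ✗.
  V = {[29], [31], [33]}: π^{-1}(V) = {29, 31, 33} ∉ τ ✗.
  V = {[30=32], [31], [33]}: π^{-1}(V) = {30, 31, 32, 33} ∈ τ ✓.
  V = {[29], [30=32], [31], [33]}: π^{-1}(V) = {29, 30, 31, 32, 33} ∈ τ ✓.
Open sets in the quotient: τ_Q = {{}, {[29]}, {[30=32]}, {[29], [30=32]}, {[30=32], [31]}, {[29], [30=32], [31]}, {[30=32], [33]}, {[29], [30=32], [33]}, {[30=32], [31], [33]}, {[29], [30=32], [31], [33]}} (10 elements).


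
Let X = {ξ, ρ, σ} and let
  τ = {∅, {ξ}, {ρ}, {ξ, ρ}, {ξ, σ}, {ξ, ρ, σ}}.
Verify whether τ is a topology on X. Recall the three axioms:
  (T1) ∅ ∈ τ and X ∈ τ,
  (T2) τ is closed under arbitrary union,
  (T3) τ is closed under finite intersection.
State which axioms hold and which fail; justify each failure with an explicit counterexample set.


τ IS a topology on X.

Axiom (T1): ∅ ∈ τ? Yes; X ∈ τ? Yes.
Axiom (T2/T3): check pairwise unions and intersections of members of τ.
All pairwise intersections and unions checked — each lies in τ. Therefore τ satisfies (T1), (T2), (T3): it IS a topology on X.


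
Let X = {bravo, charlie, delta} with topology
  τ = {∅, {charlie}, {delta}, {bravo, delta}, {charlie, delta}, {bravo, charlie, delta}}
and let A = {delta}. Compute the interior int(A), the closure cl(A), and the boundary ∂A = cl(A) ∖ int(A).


int(A) = {delta}, cl(A) = {bravo, delta}, ∂A = {bravo}.

Closed sets in (X, τ) are complements of opens:
  closed(X, τ) = {∅, {bravo}, {charlie}, {bravo, charlie}, {bravo, delta}, {bravo, charlie, delta}}.
int(A) = ⋃ {U ∈ τ : U ⊆ A}. Opens contained in A: ∅, {delta}.
Taking the union of these: int(A) = {delta}.
cl(A) = ⋂ {C closed : A ⊆ C}. Closed sets containing A: {bravo, delta}, {bravo, charlie, delta}.
Intersecting these: cl(A) = {bravo, delta}.
∂A = cl(A) ∖ int(A) = {bravo, delta} ∖ {delta} = {bravo}.
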